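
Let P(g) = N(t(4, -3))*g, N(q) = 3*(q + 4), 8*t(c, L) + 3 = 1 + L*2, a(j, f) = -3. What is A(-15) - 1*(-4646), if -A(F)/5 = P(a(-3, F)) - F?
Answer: 4706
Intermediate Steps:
t(c, L) = -¼ + L/4 (t(c, L) = -3/8 + (1 + L*2)/8 = -3/8 + (1 + 2*L)/8 = -3/8 + (⅛ + L/4) = -¼ + L/4)
N(q) = 12 + 3*q (N(q) = 3*(4 + q) = 12 + 3*q)
P(g) = 9*g (P(g) = (12 + 3*(-¼ + (¼)*(-3)))*g = (12 + 3*(-¼ - ¾))*g = (12 + 3*(-1))*g = (12 - 3)*g = 9*g)
A(F) = 135 + 5*F (A(F) = -5*(9*(-3) - F) = -5*(-27 - F) = 135 + 5*F)
A(-15) - 1*(-4646) = (135 + 5*(-15)) - 1*(-4646) = (135 - 75) + 4646 = 60 + 4646 = 4706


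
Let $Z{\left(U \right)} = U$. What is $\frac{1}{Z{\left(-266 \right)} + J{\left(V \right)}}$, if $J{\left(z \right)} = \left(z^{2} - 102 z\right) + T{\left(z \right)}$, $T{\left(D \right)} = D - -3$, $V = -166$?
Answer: $\frac{1}{44059} \approx 2.2697 \cdot 10^{-5}$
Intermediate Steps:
$T{\left(D \right)} = 3 + D$ ($T{\left(D \right)} = D + 3 = 3 + D$)
$J{\left(z \right)} = 3 + z^{2} - 101 z$ ($J{\left(z \right)} = \left(z^{2} - 102 z\right) + \left(3 + z\right) = 3 + z^{2} - 101 z$)
$\frac{1}{Z{\left(-266 \right)} + J{\left(V \right)}} = \frac{1}{-266 + \left(3 + \left(-166\right)^{2} - -16766\right)} = \frac{1}{-266 + \left(3 + 27556 + 16766\right)} = \frac{1}{-266 + 44325} = \frac{1}{44059}$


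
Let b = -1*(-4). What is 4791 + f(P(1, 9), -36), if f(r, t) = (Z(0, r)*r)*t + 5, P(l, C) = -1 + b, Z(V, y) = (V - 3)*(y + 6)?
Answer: 7712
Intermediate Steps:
Z(V, y) = (-3 + V)*(6 + y)
b = 4
P(l, C) = 3 (P(l, C) = -1 + 4 = 3)
f(r, t) = 5 + r*t*(-18 - 3*r) (f(r, t) = ((-18 - 3*r + 6*0 + 0*r)*r)*t + 5 = ((-18 - 3*r + 0 + 0)*r)*t + 5 = ((-18 - 3*r)*r)*t + 5 = (r*(-18 - 3*r))*t + 5 = r*t*(-18 - 3*r) + 5 = 5 + r*t*(-18 - 3*r))
4791 + f(P(1, 9), -36) = 4791 + (5 - 3*3*(-36)*(6 + 3)) = 4791 + (5 - 3*3*(-36)*9) = 4791 + (5 + 2916) = 4791 + 2921 = 7712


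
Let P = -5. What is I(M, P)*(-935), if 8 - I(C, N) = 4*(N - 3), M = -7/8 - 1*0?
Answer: -37400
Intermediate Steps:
M = -7/8 (M = -7*1/8 + 0 = -7/8 + 0 = -7/8 ≈ -0.87500)
I(C, N) = 20 - 4*N (I(C, N) = 8 - 4*(N - 3) = 8 - 4*(-3 + N) = 8 - (-12 + 4*N) = 8 + (12 - 4*N) = 20 - 4*N)
I(M, P)*(-935) = (20 - 4*(-5))*(-935) = (20 + 20)*(-935) = 40*(-935) = -37400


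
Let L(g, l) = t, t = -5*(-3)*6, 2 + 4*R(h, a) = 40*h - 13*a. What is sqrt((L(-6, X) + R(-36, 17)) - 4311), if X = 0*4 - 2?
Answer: I*sqrt(18547)/2 ≈ 68.094*I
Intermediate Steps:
R(h, a) = -1/2 + 10*h - 13*a/4 (R(h, a) = -1/2 + (40*h - 13*a)/4 = -1/2 + (-13*a + 40*h)/4 = -1/2 + (10*h - 13*a/4) = -1/2 + 10*h - 13*a/4)
X = -2 (X = 0 - 2 = -2)
t = 90 (t = 15*6 = 90)
L(g, l) = 90
sqrt((L(-6, X) + R(-36, 17)) - 4311) = sqrt((90 + (-1/2 + 10*(-36) - 13/4*17)) - 4311) = sqrt((90 + (-1/2 - 360 - 221/4)) - 4311) = sqrt((90 - 1663/4) - 4311) = sqrt(-1303/4 - 4311) = sqrt(-18547/4) = I*sqrt(18547)/2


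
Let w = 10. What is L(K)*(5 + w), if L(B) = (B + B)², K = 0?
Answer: 0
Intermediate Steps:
L(B) = 4*B² (L(B) = (2*B)² = 4*B²)
L(K)*(5 + w) = (4*0²)*(5 + 10) = (4*0)*15 = 0*15 = 0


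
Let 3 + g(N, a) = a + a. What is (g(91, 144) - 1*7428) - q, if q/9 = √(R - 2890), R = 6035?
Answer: -7143 - 9*√3145 ≈ -7647.7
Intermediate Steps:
g(N, a) = -3 + 2*a (g(N, a) = -3 + (a + a) = -3 + 2*a)
q = 9*√3145 (q = 9*√(6035 - 2890) = 9*√3145 ≈ 504.72)
(g(91, 144) - 1*7428) - q = ((-3 + 2*144) - 1*7428) - 9*√3145 = ((-3 + 288) - 7428) - 9*√3145 = (285 - 7428) - 9*√3145 = -7143 - 9*√3145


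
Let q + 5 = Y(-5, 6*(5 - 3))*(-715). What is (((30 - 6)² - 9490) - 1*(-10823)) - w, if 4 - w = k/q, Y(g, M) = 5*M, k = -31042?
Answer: 81765067/42905 ≈ 1905.7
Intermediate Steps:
q = -42905 (q = -5 + (5*(6*(5 - 3)))*(-715) = -5 + (5*(6*2))*(-715) = -5 + (5*12)*(-715) = -5 + 60*(-715) = -5 - 42900 = -42905)
w = 140578/42905 (w = 4 - (-31042)/(-42905) = 4 - (-31042)*(-1)/42905 = 4 - 1*31042/42905 = 4 - 31042/42905 = 140578/42905 ≈ 3.2765)
(((30 - 6)² - 9490) - 1*(-10823)) - w = (((30 - 6)² - 9490) - 1*(-10823)) - 1*140578/42905 = ((24² - 9490) + 10823) - 140578/42905 = ((576 - 9490) + 10823) - 140578/42905 = (-8914 + 10823) - 140578/42905 = 1909 - 140578/42905 = 81765067/42905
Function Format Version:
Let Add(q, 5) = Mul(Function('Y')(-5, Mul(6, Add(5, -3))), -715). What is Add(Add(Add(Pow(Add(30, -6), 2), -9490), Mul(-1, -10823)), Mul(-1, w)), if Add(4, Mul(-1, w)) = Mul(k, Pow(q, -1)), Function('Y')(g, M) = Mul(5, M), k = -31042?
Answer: Rational(81765067, 42905) ≈ 1905.7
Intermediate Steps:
q = -42905 (q = Add(-5, Mul(Mul(5, Mul(6, Add(5, -3))), -715)) = Add(-5, Mul(Mul(5, Mul(6, 2)), -715)) = Add(-5, Mul(Mul(5, 12), -715)) = Add(-5, Mul(60, -715)) = Add(-5, -42900) = -42905)
w = Rational(140578, 42905) (w = Add(4, Mul(-1, Mul(-31042, Pow(-42905, -1)))) = Add(4, Mul(-1, Mul(-31042, Rational(-1, 42905)))) = Add(4, Mul(-1, Rational(31042, 42905))) = Add(4, Rational(-31042, 42905)) = Rational(140578, 42905) ≈ 3.2765)
Add(Add(Add(Pow(Add(30, -6), 2), -9490), Mul(-1, -10823)), Mul(-1, w)) = Add(Add(Add(Pow(Add(30, -6), 2), -9490), Mul(-1, -10823)), Mul(-1, Rational(140578, 42905))) = Add(Add(Add(Pow(24, 2), -9490), 10823), Rational(-140578, 42905)) = Add(Add(Add(576, -9490), 10823), Rational(-140578, 42905)) = Add(Add(-8914, 10823), Rational(-140578, 42905)) = Add(1909, Rational(-140578, 42905)) = Rational(81765067, 42905)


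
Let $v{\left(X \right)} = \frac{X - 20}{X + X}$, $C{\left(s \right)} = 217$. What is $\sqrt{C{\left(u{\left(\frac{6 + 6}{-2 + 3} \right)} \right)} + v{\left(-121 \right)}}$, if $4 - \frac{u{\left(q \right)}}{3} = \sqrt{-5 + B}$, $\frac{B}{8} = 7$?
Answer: $\frac{\sqrt{105310}}{22} \approx 14.751$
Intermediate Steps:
$B = 56$ ($B = 8 \cdot 7 = 56$)
$u{\left(q \right)} = 12 - 3 \sqrt{51}$ ($u{\left(q \right)} = 12 - 3 \sqrt{-5 + 56} = 12 - 3 \sqrt{51}$)
$v{\left(X \right)} = \frac{-20 + X}{2 X}$
$\sqrt{C{\left(u{\left(\frac{6 + 6}{-2 + 3} \right)} \right)} + v{\left(-121 \right)}} = \sqrt{217 + \frac{-20 - 121}{2 \left(-121\right)}} = \sqrt{217 + \frac{1}{2} \left(- \frac{1}{121}\right) \left(-141\right)} = \sqrt{217 + \frac{141}{242}} = \sqrt{\frac{52655}{242}} = \frac{\sqrt{105310}}{22}$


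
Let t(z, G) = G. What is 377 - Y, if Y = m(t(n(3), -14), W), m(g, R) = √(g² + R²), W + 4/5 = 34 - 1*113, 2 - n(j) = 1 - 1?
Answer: 377 - 7*√3349/5 ≈ 295.98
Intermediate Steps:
n(j) = 2 (n(j) = 2 - (1 - 1) = 2 - 1*0 = 2 + 0 = 2)
W = -399/5 (W = -⅘ + (34 - 1*113) = -⅘ + (34 - 113) = -⅘ - 79 = -399/5 ≈ -79.800)
m(g, R) = √(R² + g²)
Y = 7*√3349/5 (Y = √((-399/5)² + (-14)²) = √(159201/25 + 196) = √(164101/25) = 7*√3349/5 ≈ 81.019)
377 - Y = 377 - 7*√3349/5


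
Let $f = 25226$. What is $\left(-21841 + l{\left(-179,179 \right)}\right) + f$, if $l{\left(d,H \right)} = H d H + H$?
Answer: $-5731775$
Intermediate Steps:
$l{\left(d,H \right)} = H + d H^{2}$ ($l{\left(d,H \right)} = d H^{2} + H = H + d H^{2}$)
$\left(-21841 + l{\left(-179,179 \right)}\right) + f = \left(-21841 + 179 \left(1 + 179 \left(-179\right)\right)\right) + 25226 = \left(-21841 + 179 \left(1 - 32041\right)\right) + 25226 = \left(-21841 + 179 \left(-32040\right)\right) + 25226 = \left(-21841 - 5735160\right) + 25226 = -5757001 + 25226 = -5731775$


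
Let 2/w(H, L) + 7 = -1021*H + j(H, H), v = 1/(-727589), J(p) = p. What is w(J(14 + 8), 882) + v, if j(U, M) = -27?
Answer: -738837/8183921072 ≈ -9.0279e-5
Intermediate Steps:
v = -1/727589 ≈ -1.3744e-6
w(H, L) = 2/(-34 - 1021*H) (w(H, L) = 2/(-7 + (-1021*H - 27)) = 2/(-7 + (-27 - 1021*H)) = 2/(-34 - 1021*H))
w(J(14 + 8), 882) + v = -2/(34 + 1021*(14 + 8)) - 1/727589 = -2/(34 + 1021*22) - 1/727589 = -2/(34 + 22462) - 1/727589 = -2/22496 - 1/727589 = -2*1/22496 - 1/727589 = -1/11248 - 1/727589 = -738837/8183921072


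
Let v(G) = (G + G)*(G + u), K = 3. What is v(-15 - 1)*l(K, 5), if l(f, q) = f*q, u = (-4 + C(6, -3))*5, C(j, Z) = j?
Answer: 2880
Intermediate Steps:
u = 10 (u = (-4 + 6)*5 = 2*5 = 10)
v(G) = 2*G*(10 + G) (v(G) = (G + G)*(G + 10) = (2*G)*(10 + G) = 2*G*(10 + G))
v(-15 - 1)*l(K, 5) = (2*(-15 - 1)*(10 + (-15 - 1)))*(3*5) = (2*(-16)*(10 - 16))*15 = (2*(-16)*(-6))*15 = 192*15 = 2880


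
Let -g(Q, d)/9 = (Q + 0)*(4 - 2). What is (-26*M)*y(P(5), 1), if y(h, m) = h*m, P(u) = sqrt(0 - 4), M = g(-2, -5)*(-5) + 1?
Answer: 9308*I ≈ 9308.0*I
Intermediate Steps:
g(Q, d) = -18*Q (g(Q, d) = -9*(Q + 0)*(4 - 2) = -9*Q*2 = -18*Q)
M = -179 (M = -18*(-2)*(-5) + 1 = 36*(-5) + 1 = -180 + 1 = -179)
P(u) = 2*I (P(u) = sqrt(-4) = 2*I)
(-26*M)*y(P(5), 1) = (-26*(-179))*((2*I)*1) = 4654*(2*I) = 9308*I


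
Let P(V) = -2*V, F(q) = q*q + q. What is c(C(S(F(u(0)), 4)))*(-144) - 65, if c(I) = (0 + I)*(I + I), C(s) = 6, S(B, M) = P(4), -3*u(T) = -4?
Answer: -10433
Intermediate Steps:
u(T) = 4/3 (u(T) = -⅓*(-4) = 4/3)
F(q) = q + q² (F(q) = q² + q = q + q²)
S(B, M) = -8 (S(B, M) = -2*4 = -8)
c(I) = 2*I² (c(I) = I*(2*I) = 2*I²)
c(C(S(F(u(0)), 4)))*(-144) - 65 = (2*6²)*(-144) - 65 = (2*36)*(-144) - 65 = 72*(-144) - 65 = -10368 - 65 = -10433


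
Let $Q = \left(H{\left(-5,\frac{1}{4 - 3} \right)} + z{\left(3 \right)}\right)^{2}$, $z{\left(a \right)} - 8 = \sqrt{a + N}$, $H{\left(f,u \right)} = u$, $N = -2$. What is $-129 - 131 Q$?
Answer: $-13229$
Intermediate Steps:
$z{\left(a \right)} = 8 + \sqrt{-2 + a}$ ($z{\left(a \right)} = 8 + \sqrt{a - 2} = 8 + \sqrt{-2 + a}$)
$Q = 100$ ($Q = \left(\frac{1}{4 - 3} + \left(8 + \sqrt{-2 + 3}\right)\right)^{2} = \left(1^{-1} + \left(8 + \sqrt{1}\right)\right)^{2} = \left(1 + \left(8 + 1\right)\right)^{2} = \left(1 + 9\right)^{2} = 10^{2} = 100$)
$-129 - 131 Q = -129 - 13100 = -13229$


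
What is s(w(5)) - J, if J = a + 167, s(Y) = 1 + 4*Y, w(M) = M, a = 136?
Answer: -282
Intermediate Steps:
J = 303 (J = 136 + 167 = 303)
s(w(5)) - J = (1 + 4*5) - 1*303 = (1 + 20) - 303 = 21 - 303 = -282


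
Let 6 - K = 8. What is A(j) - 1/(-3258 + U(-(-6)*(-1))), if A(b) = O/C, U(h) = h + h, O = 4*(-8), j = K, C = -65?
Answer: 20941/42510 ≈ 0.49261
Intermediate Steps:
K = -2 (K = 6 - 1*8 = 6 - 8 = -2)
j = -2
O = -32
U(h) = 2*h
A(b) = 32/65 (A(b) = -32/(-65) = -32*(-1/65) = 32/65)
A(j) - 1/(-3258 + U(-(-6)*(-1))) = 32/65 - 1/(-3258 + 2*(-(-6)*(-1))) = 32/65 - 1/(-3258 + 2*(-1*6)) = 32/65 - 1/(-3258 + 2*(-6)) = 32/65 - 1/(-3258 - 12) = 32/65 - 1/(-3270) = 32/65 - 1*(-1/3270) = 32/65 + 1/3270 = 20941/42510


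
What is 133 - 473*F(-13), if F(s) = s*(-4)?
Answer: -24463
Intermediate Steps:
F(s) = -4*s
133 - 473*F(-13) = 133 - (-1892)*(-13) = 133 - 473*52 = 133 - 24596 = -24463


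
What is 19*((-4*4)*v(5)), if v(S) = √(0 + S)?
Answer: -304*√5 ≈ -679.76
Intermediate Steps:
v(S) = √S
19*((-4*4)*v(5)) = 19*((-4*4)*√5) = 19*(-16*√5) = -304*√5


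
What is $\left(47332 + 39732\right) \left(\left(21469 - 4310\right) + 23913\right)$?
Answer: $3575892608$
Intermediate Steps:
$\left(47332 + 39732\right) \left(\left(21469 - 4310\right) + 23913\right) = 87064 \left(\left(21469 - 4310\right) + 23913\right) = 87064 \left(17159 + 23913\right) = 87064 \cdot 41072 = 3575892608$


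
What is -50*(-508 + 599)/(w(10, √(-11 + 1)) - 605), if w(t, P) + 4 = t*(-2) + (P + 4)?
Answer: 81250/11161 + 130*I*√10/11161 ≈ 7.2798 + 0.036833*I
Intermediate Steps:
w(t, P) = P - 2*t (w(t, P) = -4 + (t*(-2) + (P + 4)) = -4 + (-2*t + (4 + P)) = -4 + (4 + P - 2*t) = P - 2*t)
-50*(-508 + 599)/(w(10, √(-11 + 1)) - 605) = -50*(-508 + 599)/((√(-11 + 1) - 2*10) - 605) = -4550/((√(-10) - 20) - 605) = -4550/((I*√10 - 20) - 605) = -4550/((-20 + I*√10) - 605) = -4550/(-625 + I*√10)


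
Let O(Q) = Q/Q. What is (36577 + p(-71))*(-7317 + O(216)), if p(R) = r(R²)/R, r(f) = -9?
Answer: -18999476416/71 ≈ -2.6760e+8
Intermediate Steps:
O(Q) = 1
p(R) = -9/R
(36577 + p(-71))*(-7317 + O(216)) = (36577 - 9/(-71))*(-7317 + 1) = (36577 - 9*(-1/71))*(-7316) = (36577 + 9/71)*(-7316) = (2596976/71)*(-7316) = -18999476416/71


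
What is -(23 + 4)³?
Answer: -19683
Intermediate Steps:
-(23 + 4)³ = -1*27³ = -1*19683 = -19683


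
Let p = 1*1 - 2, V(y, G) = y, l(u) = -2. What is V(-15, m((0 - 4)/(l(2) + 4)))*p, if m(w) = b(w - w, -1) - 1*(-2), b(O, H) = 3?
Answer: 15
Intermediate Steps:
m(w) = 5 (m(w) = 3 - 1*(-2) = 3 + 2 = 5)
p = -1 (p = 1 - 2 = -1)
V(-15, m((0 - 4)/(l(2) + 4)))*p = -15*(-1) = 15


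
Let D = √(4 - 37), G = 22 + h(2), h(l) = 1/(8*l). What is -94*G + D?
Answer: -16591/8 + I*√33 ≈ -2073.9 + 5.7446*I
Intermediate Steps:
h(l) = 1/(8*l)
G = 353/16 (G = 22 + (⅛)/2 = 22 + (⅛)*(½) = 22 + 1/16 = 353/16 ≈ 22.063)
D = I*√33 (D = √(-33) = I*√33 ≈ 5.7446*I)
-94*G + D = -94*353/16 + I*√33 = -16591/8 + I*√33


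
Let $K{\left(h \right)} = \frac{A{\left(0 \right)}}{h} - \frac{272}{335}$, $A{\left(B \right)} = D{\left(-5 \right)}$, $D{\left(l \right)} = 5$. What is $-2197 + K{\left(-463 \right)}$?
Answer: $- \frac{340893296}{155105} \approx -2197.8$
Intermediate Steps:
$A{\left(B \right)} = 5$
$K{\left(h \right)} = - \frac{272}{335} + \frac{5}{h}$ ($K{\left(h \right)} = \frac{5}{h} - \frac{272}{335} = - \frac{272}{335} + \frac{5}{h}$)
$-2197 + K{\left(-463 \right)} = -2197 - \left(\frac{272}{335} - \frac{5}{-463}\right) = -2197 + \left(- \frac{272}{335} + 5 \left(- \frac{1}{463}\right)\right) = -2197 - \frac{127611}{155105} = - \frac{340893296}{155105}$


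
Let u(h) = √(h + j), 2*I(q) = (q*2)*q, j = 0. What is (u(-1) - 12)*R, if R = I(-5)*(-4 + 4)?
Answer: 0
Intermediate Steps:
I(q) = q² (I(q) = ((q*2)*q)/2 = ((2*q)*q)/2 = (2*q²)/2 = q²)
u(h) = √h (u(h) = √(h + 0) = √h)
R = 0 (R = (-5)²*(-4 + 4) = 25*0 = 0)
(u(-1) - 12)*R = (√(-1) - 12)*0 = (I - 12)*0 = (-12 + I)*0 = 0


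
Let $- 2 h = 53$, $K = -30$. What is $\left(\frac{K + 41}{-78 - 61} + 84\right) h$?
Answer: $- \frac{618245}{278} \approx -2223.9$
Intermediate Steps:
$h = - \frac{53}{2}$ ($h = \left(- \frac{1}{2}\right) 53 = - \frac{53}{2} \approx -26.5$)
$\left(\frac{K + 41}{-78 - 61} + 84\right) h = \left(\frac{-30 + 41}{-78 - 61} + 84\right) \left(- \frac{53}{2}\right) = \left(\frac{11}{-139} + 84\right) \left(- \frac{53}{2}\right) = \left(11 \left(- \frac{1}{139}\right) + 84\right) \left(- \frac{53}{2}\right) = \left(- \frac{11}{139} + 84\right) \left(- \frac{53}{2}\right) = \frac{11665}{139} \left(- \frac{53}{2}\right) = - \frac{618245}{278}$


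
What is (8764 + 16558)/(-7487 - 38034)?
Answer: -25322/45521 ≈ -0.55627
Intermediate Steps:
(8764 + 16558)/(-7487 - 38034) = 25322/(-45521) = 25322*(-1/45521) = -25322/45521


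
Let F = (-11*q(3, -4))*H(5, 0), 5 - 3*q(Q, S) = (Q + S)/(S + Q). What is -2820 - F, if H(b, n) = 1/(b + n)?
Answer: -42256/15 ≈ -2817.1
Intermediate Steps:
q(Q, S) = 4/3 (q(Q, S) = 5/3 - (Q + S)/(3*(S + Q)) = 5/3 - (Q + S)/(3*(Q + S)) = 5/3 - ⅓*1 = 5/3 - ⅓ = 4/3)
F = -44/15 (F = (-11*4/3)/(5 + 0) = -44/3/5 = -44/3*⅕ = -44/15 ≈ -2.9333)
-2820 - F = -2820 - 1*(-44/15) = -2820 + 44/15 = -42256/15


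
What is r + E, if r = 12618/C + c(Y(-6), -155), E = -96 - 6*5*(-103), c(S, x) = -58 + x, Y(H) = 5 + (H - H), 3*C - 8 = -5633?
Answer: 1733919/625 ≈ 2774.3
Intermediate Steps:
C = -1875 (C = 8/3 + (⅓)*(-5633) = 8/3 - 5633/3 = -1875)
Y(H) = 5 (Y(H) = 5 + 0 = 5)
E = 2994 (E = -96 - 30*(-103) = -96 + 3090 = 2994)
r = -137331/625 (r = 12618/(-1875) + (-58 - 155) = 12618*(-1/1875) - 213 = -4206/625 - 213 = -137331/625 ≈ -219.73)
r + E = -137331/625 + 2994 = 1733919/625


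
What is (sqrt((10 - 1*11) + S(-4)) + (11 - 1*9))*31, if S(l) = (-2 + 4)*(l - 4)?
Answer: 62 + 31*I*sqrt(17) ≈ 62.0 + 127.82*I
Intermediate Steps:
S(l) = -8 + 2*l (S(l) = 2*(-4 + l) = -8 + 2*l)
(sqrt((10 - 1*11) + S(-4)) + (11 - 1*9))*31 = (sqrt((10 - 1*11) + (-8 + 2*(-4))) + (11 - 1*9))*31 = (sqrt((10 - 11) + (-8 - 8)) + (11 - 9))*31 = (sqrt(-1 - 16) + 2)*31 = (sqrt(-17) + 2)*31 = (I*sqrt(17) + 2)*31 = (2 + I*sqrt(17))*31 = 62 + 31*I*sqrt(17)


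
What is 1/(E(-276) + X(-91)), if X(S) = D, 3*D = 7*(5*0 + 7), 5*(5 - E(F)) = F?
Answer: 15/1148 ≈ 0.013066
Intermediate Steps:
E(F) = 5 - F/5
D = 49/3 (D = (7*(5*0 + 7))/3 = (7*(0 + 7))/3 = (7*7)/3 = (1/3)*49 = 49/3 ≈ 16.333)
X(S) = 49/3
1/(E(-276) + X(-91)) = 1/((5 - 1/5*(-276)) + 49/3) = 1/((5 + 276/5) + 49/3) = 1/(301/5 + 49/3) = 1/(1148/15) = 15/1148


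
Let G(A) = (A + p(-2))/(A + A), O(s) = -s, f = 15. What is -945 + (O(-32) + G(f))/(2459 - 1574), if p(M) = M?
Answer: -25088777/26550 ≈ -944.96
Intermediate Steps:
G(A) = (-2 + A)/(2*A) (G(A) = (A - 2)/(A + A) = (-2 + A)/((2*A)) = (-2 + A)*(1/(2*A)) = (-2 + A)/(2*A))
-945 + (O(-32) + G(f))/(2459 - 1574) = -945 + (-1*(-32) + (½)*(-2 + 15)/15)/(2459 - 1574) = -945 + (32 + (½)*(1/15)*13)/885 = -945 + (32 + 13/30)*(1/885) = -945 + (973/30)*(1/885) = -945 + 973/26550 = -25088777/26550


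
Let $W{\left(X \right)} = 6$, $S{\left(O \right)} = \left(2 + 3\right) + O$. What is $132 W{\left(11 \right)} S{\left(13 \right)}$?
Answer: $14256$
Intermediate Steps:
$S{\left(O \right)} = 5 + O$
$132 W{\left(11 \right)} S{\left(13 \right)} = 132 \cdot 6 \left(5 + 13\right) = 792 \cdot 18 = 14256$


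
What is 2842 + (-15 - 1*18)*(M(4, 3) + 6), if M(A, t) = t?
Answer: 2545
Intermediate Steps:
2842 + (-15 - 1*18)*(M(4, 3) + 6) = 2842 + (-15 - 1*18)*(3 + 6) = 2842 + (-15 - 18)*9 = 2842 - 33*9 = 2842 - 297 = 2545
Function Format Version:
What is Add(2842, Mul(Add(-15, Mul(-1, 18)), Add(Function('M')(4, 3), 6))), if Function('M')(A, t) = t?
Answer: 2545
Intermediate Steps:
Add(2842, Mul(Add(-15, Mul(-1, 18)), Add(Function('M')(4, 3), 6))) = Add(2842, Mul(Add(-15, Mul(-1, 18)), Add(3, 6))) = Add(2842, Mul(Add(-15, -18), 9)) = Add(2842, Mul(-33, 9)) = Add(2842, -297) = 2545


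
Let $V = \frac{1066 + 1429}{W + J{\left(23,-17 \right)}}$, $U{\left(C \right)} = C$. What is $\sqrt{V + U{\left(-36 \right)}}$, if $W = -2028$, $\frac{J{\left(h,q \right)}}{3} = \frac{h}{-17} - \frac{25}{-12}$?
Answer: $\frac{2 i \sqrt{7065233542}}{27551} \approx 6.1018 i$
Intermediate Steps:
$J{\left(h,q \right)} = \frac{25}{4} - \frac{3 h}{17}$ ($J{\left(h,q \right)} = 3 \left(\frac{h}{-17} - \frac{25}{-12}\right) = 3 \left(h \left(- \frac{1}{17}\right) - - \frac{25}{12}\right) = 3 \left(- \frac{h}{17} + \frac{25}{12}\right) = 3 \left(\frac{25}{12} - \frac{h}{17}\right) = \frac{25}{4} - \frac{3 h}{17}$)
$V = - \frac{33932}{27551}$ ($V = \frac{1066 + 1429}{-2028 + \left(\frac{25}{4} - \frac{69}{17}\right)} = \frac{2495}{-2028 + \left(\frac{25}{4} - \frac{69}{17}\right)} = \frac{2495}{-2028 + \frac{149}{68}} = \frac{2495}{- \frac{137755}{68}} = 2495 \left(- \frac{68}{137755}\right) = - \frac{33932}{27551} \approx -1.2316$)
$\sqrt{V + U{\left(-36 \right)}} = \sqrt{- \frac{33932}{27551} - 36} = \sqrt{- \frac{1025768}{27551}} = \frac{2 i \sqrt{7065233542}}{27551}$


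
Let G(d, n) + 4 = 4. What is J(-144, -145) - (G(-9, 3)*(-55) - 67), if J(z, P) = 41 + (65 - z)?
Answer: 317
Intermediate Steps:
G(d, n) = 0 (G(d, n) = -4 + 4 = 0)
J(z, P) = 106 - z
J(-144, -145) - (G(-9, 3)*(-55) - 67) = (106 - 1*(-144)) - (0*(-55) - 67) = (106 + 144) - (0 - 67) = 250 - 1*(-67) = 250 + 67 = 317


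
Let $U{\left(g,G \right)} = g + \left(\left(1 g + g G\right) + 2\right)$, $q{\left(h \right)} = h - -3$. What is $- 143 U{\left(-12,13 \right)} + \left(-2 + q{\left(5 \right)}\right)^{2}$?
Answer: $25490$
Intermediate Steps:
$q{\left(h \right)} = 3 + h$ ($q{\left(h \right)} = h + 3 = 3 + h$)
$U{\left(g,G \right)} = 2 + 2 g + G g$ ($U{\left(g,G \right)} = g + \left(\left(g + G g\right) + 2\right) = g + \left(2 + g + G g\right) = 2 + 2 g + G g$)
$- 143 U{\left(-12,13 \right)} + \left(-2 + q{\left(5 \right)}\right)^{2} = - 143 \left(2 + 2 \left(-12\right) + 13 \left(-12\right)\right) + \left(-2 + \left(3 + 5\right)\right)^{2} = - 143 \left(2 - 24 - 156\right) + \left(-2 + 8\right)^{2} = \left(-143\right) \left(-178\right) + 6^{2} = 25454 + 36 = 25490$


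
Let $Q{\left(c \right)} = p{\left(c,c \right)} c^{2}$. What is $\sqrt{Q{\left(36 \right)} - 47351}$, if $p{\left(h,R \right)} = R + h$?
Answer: $\sqrt{45961} \approx 214.39$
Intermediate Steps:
$Q{\left(c \right)} = 2 c^{3}$ ($Q{\left(c \right)} = \left(c + c\right) c^{2} = 2 c c^{2} = 2 c^{3}$)
$\sqrt{Q{\left(36 \right)} - 47351} = \sqrt{2 \cdot 36^{3} - 47351} = \sqrt{2 \cdot 46656 - 47351} = \sqrt{93312 - 47351} = \sqrt{45961}$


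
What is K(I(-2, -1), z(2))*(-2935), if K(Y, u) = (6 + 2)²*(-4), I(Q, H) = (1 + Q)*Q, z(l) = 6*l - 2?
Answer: 751360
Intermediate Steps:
z(l) = -2 + 6*l
I(Q, H) = Q*(1 + Q)
K(Y, u) = -256 (K(Y, u) = 8²*(-4) = 64*(-4) = -256)
K(I(-2, -1), z(2))*(-2935) = -256*(-2935) = 751360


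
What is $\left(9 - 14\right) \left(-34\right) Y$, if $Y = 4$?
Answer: $680$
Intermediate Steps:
$\left(9 - 14\right) \left(-34\right) Y = \left(9 - 14\right) \left(-34\right) 4 = \left(-5\right) \left(-34\right) 4 = 170 \cdot 4 = 680$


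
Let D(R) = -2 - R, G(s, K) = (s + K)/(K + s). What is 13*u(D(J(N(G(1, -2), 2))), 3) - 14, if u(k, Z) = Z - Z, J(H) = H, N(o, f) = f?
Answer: -14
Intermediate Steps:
G(s, K) = 1 (G(s, K) = (K + s)/(K + s) = 1)
u(k, Z) = 0
13*u(D(J(N(G(1, -2), 2))), 3) - 14 = 13*0 - 14 = 0 - 14 = -14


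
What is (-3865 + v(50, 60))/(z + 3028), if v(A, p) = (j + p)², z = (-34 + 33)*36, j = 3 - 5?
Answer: -501/2992 ≈ -0.16745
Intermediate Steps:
j = -2
z = -36 (z = -1*36 = -36)
v(A, p) = (-2 + p)²
(-3865 + v(50, 60))/(z + 3028) = (-3865 + (-2 + 60)²)/(-36 + 3028) = (-3865 + 58²)/2992 = (-3865 + 3364)*(1/2992) = -501*1/2992 = -501/2992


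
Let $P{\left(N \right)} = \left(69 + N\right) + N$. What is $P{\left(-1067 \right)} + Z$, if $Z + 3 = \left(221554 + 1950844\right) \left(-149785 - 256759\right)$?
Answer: $-883175374580$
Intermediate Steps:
$P{\left(N \right)} = 69 + 2 N$
$Z = -883175372515$ ($Z = -3 + \left(221554 + 1950844\right) \left(-149785 - 256759\right) = -3 + 2172398 \left(-406544\right) = -3 - 883175372512 = -883175372515$)
$P{\left(-1067 \right)} + Z = \left(69 + 2 \left(-1067\right)\right) - 883175372515 = \left(69 - 2134\right) - 883175372515 = -2065 - 883175372515 = -883175374580$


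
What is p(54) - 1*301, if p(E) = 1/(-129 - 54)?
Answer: -55084/183 ≈ -301.01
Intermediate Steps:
p(E) = -1/183 (p(E) = 1/(-183) = -1/183)
p(54) - 1*301 = -1/183 - 1*301 = -1/183 - 301 = -55084/183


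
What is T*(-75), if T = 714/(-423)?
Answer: 5950/47 ≈ 126.60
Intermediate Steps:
T = -238/141 (T = 714*(-1/423) = -238/141 ≈ -1.6879)
T*(-75) = -238/141*(-75) = 5950/47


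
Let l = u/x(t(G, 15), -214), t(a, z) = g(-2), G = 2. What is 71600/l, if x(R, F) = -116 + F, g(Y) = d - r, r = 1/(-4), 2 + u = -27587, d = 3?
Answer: 23628000/27589 ≈ 856.43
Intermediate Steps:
u = -27589 (u = -2 - 27587 = -27589)
r = -¼ ≈ -0.25000
g(Y) = 13/4 (g(Y) = 3 - 1*(-¼) = 3 + ¼ = 13/4)
t(a, z) = 13/4
l = 27589/330 (l = -27589/(-116 - 214) = -27589/(-330) = -27589*(-1/330) = 27589/330 ≈ 83.603)
71600/l = 71600/(27589/330) = 71600*(330/27589) = 23628000/27589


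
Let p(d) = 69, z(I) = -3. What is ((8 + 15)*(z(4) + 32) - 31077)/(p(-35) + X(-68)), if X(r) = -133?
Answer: 15205/32 ≈ 475.16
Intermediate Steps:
((8 + 15)*(z(4) + 32) - 31077)/(p(-35) + X(-68)) = ((8 + 15)*(-3 + 32) - 31077)/(69 - 133) = (23*29 - 31077)/(-64) = (667 - 31077)*(-1/64) = -30410*(-1/64) = 15205/32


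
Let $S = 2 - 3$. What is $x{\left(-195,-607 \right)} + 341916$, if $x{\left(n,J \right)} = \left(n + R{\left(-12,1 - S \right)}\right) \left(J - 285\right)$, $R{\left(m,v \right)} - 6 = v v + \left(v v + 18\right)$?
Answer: $487312$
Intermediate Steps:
$S = -1$
$R{\left(m,v \right)} = 24 + 2 v^{2}$ ($R{\left(m,v \right)} = 6 + \left(v v + \left(v v + 18\right)\right) = 6 + \left(v^{2} + \left(v^{2} + 18\right)\right) = 6 + \left(v^{2} + \left(18 + v^{2}\right)\right) = 6 + \left(18 + 2 v^{2}\right) = 24 + 2 v^{2}$)
$x{\left(n,J \right)} = \left(-285 + J\right) \left(32 + n\right)$ ($x{\left(n,J \right)} = \left(n + \left(24 + 2 \left(1 - -1\right)^{2}\right)\right) \left(J - 285\right) = \left(n + \left(24 + 2 \left(1 + 1\right)^{2}\right)\right) \left(-285 + J\right) = \left(n + \left(24 + 2 \cdot 2^{2}\right)\right) \left(-285 + J\right) = \left(n + \left(24 + 2 \cdot 4\right)\right) \left(-285 + J\right) = \left(n + \left(24 + 8\right)\right) \left(-285 + J\right) = \left(n + 32\right) \left(-285 + J\right) = \left(32 + n\right) \left(-285 + J\right) = \left(-285 + J\right) \left(32 + n\right)$)
$x{\left(-195,-607 \right)} + 341916 = \left(-9120 - -55575 + 32 \left(-607\right) - -118365\right) + 341916 = \left(-9120 + 55575 - 19424 + 118365\right) + 341916 = 145396 + 341916 = 487312$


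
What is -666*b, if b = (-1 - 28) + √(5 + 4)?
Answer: 17316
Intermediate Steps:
b = -26 (b = -29 + √9 = -29 + 3 = -26)
-666*b = -666*(-26) = 17316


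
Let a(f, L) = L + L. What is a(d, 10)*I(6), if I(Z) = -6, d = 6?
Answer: -120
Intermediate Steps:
a(f, L) = 2*L
a(d, 10)*I(6) = (2*10)*(-6) = 20*(-6) = -120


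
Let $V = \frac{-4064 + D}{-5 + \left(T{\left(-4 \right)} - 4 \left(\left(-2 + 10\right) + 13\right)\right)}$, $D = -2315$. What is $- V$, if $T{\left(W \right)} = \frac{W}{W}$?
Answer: $- \frac{6379}{88} \approx -72.489$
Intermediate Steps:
$T{\left(W \right)} = 1$
$V = \frac{6379}{88}$ ($V = \frac{-4064 - 2315}{-5 + \left(1 - 4 \left(\left(-2 + 10\right) + 13\right)\right)} = - \frac{6379}{-5 + \left(1 - 4 \left(8 + 13\right)\right)} = - \frac{6379}{-5 + \left(1 - 84\right)} = - \frac{6379}{-5 - 83} = - \frac{6379}{-88} = \left(-6379\right) \left(- \frac{1}{88}\right) = \frac{6379}{88} \approx 72.489$)
$- V = \left(-1\right) \frac{6379}{88} = - \frac{6379}{88}$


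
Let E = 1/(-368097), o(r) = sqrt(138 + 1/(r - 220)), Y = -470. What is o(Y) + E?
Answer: -1/368097 + sqrt(65701110)/690 ≈ 11.747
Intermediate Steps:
o(r) = sqrt(138 + 1/(-220 + r))
E = -1/368097 ≈ -2.7167e-6
o(Y) + E = sqrt((-30359 + 138*(-470))/(-220 - 470)) - 1/368097 = sqrt((-30359 - 64860)/(-690)) - 1/368097 = sqrt(-1/690*(-95219)) - 1/368097 = sqrt(95219/690) - 1/368097 = sqrt(65701110)/690 - 1/368097 = -1/368097 + sqrt(65701110)/690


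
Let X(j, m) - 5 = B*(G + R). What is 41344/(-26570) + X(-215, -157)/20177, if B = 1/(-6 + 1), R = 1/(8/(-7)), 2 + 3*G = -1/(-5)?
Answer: -16681143997/10722057800 ≈ -1.5558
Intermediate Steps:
G = -3/5 (G = -2/3 + (-1/(-5))/3 = -2/3 + (-1*(-1/5))/3 = -2/3 + (1/3)*(1/5) = -2/3 + 1/15 = -3/5 ≈ -0.60000)
R = -7/8 (R = 1/(8*(-1/7)) = 1/(-8/7) = -7/8 ≈ -0.87500)
B = -1/5 (B = 1/(-5) = -1/5 ≈ -0.20000)
X(j, m) = 1059/200 (X(j, m) = 5 - (-3/5 - 7/8)/5 = 5 - 1/5*(-59/40) = 5 + 59/200 = 1059/200)
41344/(-26570) + X(-215, -157)/20177 = 41344/(-26570) + (1059/200)/20177 = 41344*(-1/26570) + (1059/200)*(1/20177) = -20672/13285 + 1059/4035400 = -16681143997/10722057800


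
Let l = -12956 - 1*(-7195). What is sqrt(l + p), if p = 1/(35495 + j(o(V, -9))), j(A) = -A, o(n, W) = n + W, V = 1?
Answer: I*sqrt(7261527359346)/35503 ≈ 75.901*I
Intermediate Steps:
o(n, W) = W + n
l = -5761 (l = -12956 + 7195 = -5761)
p = 1/35503 (p = 1/(35495 - (-9 + 1)) = 1/(35495 - 1*(-8)) = 1/(35495 + 8) = 1/35503 ≈ 2.8167e-5)
sqrt(l + p) = sqrt(-5761 + 1/35503) = sqrt(-204532782/35503) = I*sqrt(7261527359346)/35503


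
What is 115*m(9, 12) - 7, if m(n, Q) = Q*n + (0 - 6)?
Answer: 11723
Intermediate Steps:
m(n, Q) = -6 + Q*n (m(n, Q) = Q*n - 6 = -6 + Q*n)
115*m(9, 12) - 7 = 115*(-6 + 12*9) - 7 = 115*(-6 + 108) - 7 = 115*102 - 7 = 11730 - 7 = 11723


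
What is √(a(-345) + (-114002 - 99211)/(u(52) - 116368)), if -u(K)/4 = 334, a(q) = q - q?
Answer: √6274005738/58852 ≈ 1.3459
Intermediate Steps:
a(q) = 0
u(K) = -1336 (u(K) = -4*334 = -1336)
√(a(-345) + (-114002 - 99211)/(u(52) - 116368)) = √(0 + (-114002 - 99211)/(-1336 - 116368)) = √(0 - 213213/(-117704)) = √(0 - 213213*(-1/117704)) = √(0 + 213213/117704) = √(213213/117704) = √6274005738/58852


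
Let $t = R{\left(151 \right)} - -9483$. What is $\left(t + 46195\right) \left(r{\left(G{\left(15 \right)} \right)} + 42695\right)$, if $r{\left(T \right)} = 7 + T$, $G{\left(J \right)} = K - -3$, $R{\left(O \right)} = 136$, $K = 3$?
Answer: $2383704312$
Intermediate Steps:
$G{\left(J \right)} = 6$ ($G{\left(J \right)} = 3 - -3 = 3 + 3 = 6$)
$t = 9619$ ($t = 136 - -9483 = 136 + 9483 = 9619$)
$\left(t + 46195\right) \left(r{\left(G{\left(15 \right)} \right)} + 42695\right) = \left(9619 + 46195\right) \left(\left(7 + 6\right) + 42695\right) = 55814 \left(13 + 42695\right) = 55814 \cdot 42708 = 2383704312$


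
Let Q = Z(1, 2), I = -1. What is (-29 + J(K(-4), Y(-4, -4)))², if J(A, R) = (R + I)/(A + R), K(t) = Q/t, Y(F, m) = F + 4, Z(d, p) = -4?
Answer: 900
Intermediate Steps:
Y(F, m) = 4 + F
Q = -4
K(t) = -4/t
J(A, R) = (-1 + R)/(A + R) (J(A, R) = (R - 1)/(A + R) = (-1 + R)/(A + R))
(-29 + J(K(-4), Y(-4, -4)))² = (-29 + (-1 + (4 - 4))/(-4/(-4) + (4 - 4)))² = (-29 + (-1 + 0)/(-4*(-¼) + 0))² = (-29 - 1/(1 + 0))² = (-29 - 1/1)² = (-29 + 1*(-1))² = (-29 - 1)² = (-30)² = 900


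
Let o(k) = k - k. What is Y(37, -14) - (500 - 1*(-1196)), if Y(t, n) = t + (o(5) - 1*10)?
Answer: -1669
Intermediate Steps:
o(k) = 0
Y(t, n) = -10 + t (Y(t, n) = t + (0 - 1*10) = t + (0 - 10) = t - 10 = -10 + t)
Y(37, -14) - (500 - 1*(-1196)) = (-10 + 37) - (500 - 1*(-1196)) = 27 - (500 + 1196) = 27 - 1*1696 = 27 - 1696 = -1669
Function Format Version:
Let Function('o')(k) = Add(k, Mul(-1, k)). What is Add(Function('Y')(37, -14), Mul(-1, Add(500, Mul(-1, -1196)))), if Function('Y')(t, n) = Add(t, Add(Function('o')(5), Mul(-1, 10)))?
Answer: -1669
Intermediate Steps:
Function('o')(k) = 0
Function('Y')(t, n) = Add(-10, t) (Function('Y')(t, n) = Add(t, Add(0, Mul(-1, 10))) = Add(t, Add(0, -10)) = Add(t, -10) = Add(-10, t))
Add(Function('Y')(37, -14), Mul(-1, Add(500, Mul(-1, -1196)))) = Add(Add(-10, 37), Mul(-1, Add(500, Mul(-1, -1196)))) = Add(27, Mul(-1, Add(500, 1196))) = Add(27, Mul(-1, 1696)) = Add(27, -1696) = -1669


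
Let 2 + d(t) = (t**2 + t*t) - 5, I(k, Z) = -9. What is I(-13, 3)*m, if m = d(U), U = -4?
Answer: -225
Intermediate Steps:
d(t) = -7 + 2*t**2 (d(t) = -2 + ((t**2 + t*t) - 5) = -2 + ((t**2 + t**2) - 5) = -2 + (2*t**2 - 5) = -2 + (-5 + 2*t**2) = -7 + 2*t**2)
m = 25 (m = -7 + 2*(-4)**2 = -7 + 2*16 = -7 + 32 = 25)
I(-13, 3)*m = -9*25 = -225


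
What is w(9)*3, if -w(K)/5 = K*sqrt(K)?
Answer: -405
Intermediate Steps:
w(K) = -5*K**(3/2) (w(K) = -5*K*sqrt(K) = -5*K**(3/2))
w(9)*3 = -5*9**(3/2)*3 = -5*27*3 = -135*3 = -405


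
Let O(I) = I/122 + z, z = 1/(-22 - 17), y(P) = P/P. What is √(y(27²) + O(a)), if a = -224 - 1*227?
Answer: I*√61630374/4758 ≈ 1.65*I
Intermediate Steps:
y(P) = 1
z = -1/39 (z = 1/(-39) = -1/39 ≈ -0.025641)
a = -451 (a = -224 - 227 = -451)
O(I) = -1/39 + I/122 (O(I) = I/122 - 1/39 = -1/39 + I/122)
√(y(27²) + O(a)) = √(1 + (-1/39 + (1/122)*(-451))) = √(1 + (-1/39 - 451/122)) = √(1 - 17711/4758) = √(-12953/4758) = I*√61630374/4758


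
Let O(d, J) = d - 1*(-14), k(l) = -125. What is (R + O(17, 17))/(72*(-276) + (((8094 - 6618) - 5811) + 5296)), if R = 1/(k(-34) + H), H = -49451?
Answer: -1536855/937531736 ≈ -0.0016393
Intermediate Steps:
R = -1/49576 (R = 1/(-125 - 49451) = 1/(-49576) = -1/49576 ≈ -2.0171e-5)
O(d, J) = 14 + d (O(d, J) = d + 14 = 14 + d)
(R + O(17, 17))/(72*(-276) + (((8094 - 6618) - 5811) + 5296)) = (-1/49576 + (14 + 17))/(72*(-276) + (((8094 - 6618) - 5811) + 5296)) = (-1/49576 + 31)/(-19872 + ((1476 - 5811) + 5296)) = 1536855/(49576*(-19872 + (-4335 + 5296))) = 1536855/(49576*(-19872 + 961)) = (1536855/49576)/(-18911) = (1536855/49576)*(-1/18911) = -1536855/937531736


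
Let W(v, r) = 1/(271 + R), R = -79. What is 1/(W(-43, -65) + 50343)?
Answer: 192/9665857 ≈ 1.9864e-5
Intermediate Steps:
W(v, r) = 1/192 (W(v, r) = 1/(271 - 79) = 1/192)
1/(W(-43, -65) + 50343) = 1/(1/192 + 50343) = 1/(9665857/192) = 192/9665857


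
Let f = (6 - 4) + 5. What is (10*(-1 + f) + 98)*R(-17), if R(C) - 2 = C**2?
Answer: 45978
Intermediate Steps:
f = 7 (f = 2 + 5 = 7)
R(C) = 2 + C**2
(10*(-1 + f) + 98)*R(-17) = (10*(-1 + 7) + 98)*(2 + (-17)**2) = (10*6 + 98)*(2 + 289) = (60 + 98)*291 = 158*291 = 45978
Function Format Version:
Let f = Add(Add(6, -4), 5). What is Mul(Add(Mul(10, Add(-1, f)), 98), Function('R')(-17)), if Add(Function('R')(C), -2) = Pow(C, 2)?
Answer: 45978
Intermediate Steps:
f = 7 (f = Add(2, 5) = 7)
Function('R')(C) = Add(2, Pow(C, 2))
Mul(Add(Mul(10, Add(-1, f)), 98), Function('R')(-17)) = Mul(Add(Mul(10, Add(-1, 7)), 98), Add(2, Pow(-17, 2))) = Mul(Add(Mul(10, 6), 98), Add(2, 289)) = Mul(Add(60, 98), 291) = Mul(158, 291) = 45978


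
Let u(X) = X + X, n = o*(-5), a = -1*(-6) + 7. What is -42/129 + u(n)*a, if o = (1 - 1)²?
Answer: -14/43 ≈ -0.32558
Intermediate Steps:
o = 0 (o = 0² = 0)
a = 13 (a = 6 + 7 = 13)
n = 0 (n = 0*(-5) = 0)
u(X) = 2*X
-42/129 + u(n)*a = -42/129 + (2*0)*13 = -42*1/129 + 0*13 = -14/43 + 0 = -14/43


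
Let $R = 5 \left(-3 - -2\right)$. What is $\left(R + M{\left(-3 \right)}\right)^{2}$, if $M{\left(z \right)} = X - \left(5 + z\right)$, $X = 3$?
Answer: $16$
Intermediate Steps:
$R = -5$ ($R = 5 \left(-3 + \left(-2 + 4\right)\right) = 5 \left(-3 + 2\right) = 5 \left(-1\right) = -5$)
$M{\left(z \right)} = -2 - z$ ($M{\left(z \right)} = 3 - \left(5 + z\right) = -2 - z$)
$\left(R + M{\left(-3 \right)}\right)^{2} = \left(-5 - -1\right)^{2} = \left(-5 + \left(-2 + 3\right)\right)^{2} = \left(-5 + 1\right)^{2} = \left(-4\right)^{2} = 16$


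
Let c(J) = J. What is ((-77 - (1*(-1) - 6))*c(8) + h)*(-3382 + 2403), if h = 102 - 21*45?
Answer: 1373537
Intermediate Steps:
h = -843 (h = 102 - 945 = -843)
((-77 - (1*(-1) - 6))*c(8) + h)*(-3382 + 2403) = ((-77 - (1*(-1) - 6))*8 - 843)*(-3382 + 2403) = ((-77 - (-1 - 6))*8 - 843)*(-979) = ((-77 - 1*(-7))*8 - 843)*(-979) = ((-77 + 7)*8 - 843)*(-979) = (-70*8 - 843)*(-979) = (-560 - 843)*(-979) = -1403*(-979) = 1373537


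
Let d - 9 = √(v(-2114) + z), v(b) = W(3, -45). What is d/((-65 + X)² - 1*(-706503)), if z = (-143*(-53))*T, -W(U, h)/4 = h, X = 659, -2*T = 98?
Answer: 3/353113 + I*√371191/1059339 ≈ 8.4959e-6 + 0.00057513*I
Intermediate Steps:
T = -49 (T = -½*98 = -49)
W(U, h) = -4*h
v(b) = 180 (v(b) = -4*(-45) = 180)
z = -371371 (z = -143*(-53)*(-49) = 7579*(-49) = -371371)
d = 9 + I*√371191 (d = 9 + √(180 - 371371) = 9 + √(-371191) = 9 + I*√371191 ≈ 9.0 + 609.25*I)
d/((-65 + X)² - 1*(-706503)) = (9 + I*√371191)/((-65 + 659)² - 1*(-706503)) = (9 + I*√371191)/(594² + 706503) = (9 + I*√371191)/(352836 + 706503) = (9 + I*√371191)/1059339 = (9 + I*√371191)*(1/1059339) = 3/353113 + I*√371191/1059339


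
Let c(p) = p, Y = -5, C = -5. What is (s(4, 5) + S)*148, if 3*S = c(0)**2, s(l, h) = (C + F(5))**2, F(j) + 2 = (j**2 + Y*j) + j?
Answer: 592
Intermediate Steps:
F(j) = -2 + j**2 - 4*j (F(j) = -2 + ((j**2 - 5*j) + j) = -2 + (j**2 - 4*j) = -2 + j**2 - 4*j)
s(l, h) = 4 (s(l, h) = (-5 + (-2 + 5**2 - 4*5))**2 = (-5 + (-2 + 25 - 20))**2 = (-5 + 3)**2 = (-2)**2 = 4)
S = 0 (S = (1/3)*0**2 = (1/3)*0 = 0)
(s(4, 5) + S)*148 = (4 + 0)*148 = 4*148 = 592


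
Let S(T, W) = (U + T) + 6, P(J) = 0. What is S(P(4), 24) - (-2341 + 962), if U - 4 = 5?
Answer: 1394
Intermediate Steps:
U = 9 (U = 4 + 5 = 9)
S(T, W) = 15 + T (S(T, W) = (9 + T) + 6 = 15 + T)
S(P(4), 24) - (-2341 + 962) = (15 + 0) - (-2341 + 962) = 15 - 1*(-1379) = 15 + 1379 = 1394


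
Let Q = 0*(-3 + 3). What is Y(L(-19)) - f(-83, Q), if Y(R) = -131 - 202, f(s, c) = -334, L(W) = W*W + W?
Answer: 1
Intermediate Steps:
Q = 0 (Q = 0*0 = 0)
L(W) = W + W**2 (L(W) = W**2 + W = W + W**2)
Y(R) = -333
Y(L(-19)) - f(-83, Q) = -333 - 1*(-334) = -333 + 334 = 1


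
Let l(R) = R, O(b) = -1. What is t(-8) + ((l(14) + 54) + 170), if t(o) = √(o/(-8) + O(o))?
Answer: 238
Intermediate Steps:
t(o) = √(-1 - o/8) (t(o) = √(o/(-8) - 1) = √(o*(-⅛) - 1) = √(-o/8 - 1) = √(-1 - o/8))
t(-8) + ((l(14) + 54) + 170) = √(-16 - 2*(-8))/4 + ((14 + 54) + 170) = √(-16 + 16)/4 + (68 + 170) = √0/4 + 238 = (¼)*0 + 238 = 0 + 238 = 238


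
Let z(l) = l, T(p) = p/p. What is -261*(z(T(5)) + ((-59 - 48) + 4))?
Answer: 26622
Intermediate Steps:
T(p) = 1
-261*(z(T(5)) + ((-59 - 48) + 4)) = -261*(1 + ((-59 - 48) + 4)) = -261*(1 + (-107 + 4)) = -261*(1 - 103) = -261*(-102) = 26622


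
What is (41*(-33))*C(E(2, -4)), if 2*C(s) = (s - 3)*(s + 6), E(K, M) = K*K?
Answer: -6765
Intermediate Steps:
E(K, M) = K²
C(s) = (-3 + s)*(6 + s)/2 (C(s) = ((s - 3)*(s + 6))/2 = ((-3 + s)*(6 + s))/2 = (-3 + s)*(6 + s)/2)
(41*(-33))*C(E(2, -4)) = (41*(-33))*(-9 + (2²)²/2 + (3/2)*2²) = -1353*(-9 + (½)*4² + (3/2)*4) = -1353*(-9 + (½)*16 + 6) = -1353*(-9 + 8 + 6) = -1353*5 = -6765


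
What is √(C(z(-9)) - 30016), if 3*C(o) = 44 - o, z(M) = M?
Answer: I*√269985/3 ≈ 173.2*I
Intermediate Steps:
C(o) = 44/3 - o/3 (C(o) = (44 - o)/3 = 44/3 - o/3)
√(C(z(-9)) - 30016) = √((44/3 - ⅓*(-9)) - 30016) = √((44/3 + 3) - 30016) = √(53/3 - 30016) = √(-89995/3) = I*√269985/3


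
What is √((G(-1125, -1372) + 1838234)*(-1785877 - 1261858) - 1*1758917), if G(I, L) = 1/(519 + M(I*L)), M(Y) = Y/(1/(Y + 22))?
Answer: 2*I*√7949815647964154124321334430802607473/2382426207519 ≈ 2.367e+6*I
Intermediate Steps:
M(Y) = Y*(22 + Y) (M(Y) = Y/(1/(22 + Y)) = Y*(22 + Y))
G(I, L) = 1/(519 + I*L*(22 + I*L)) (G(I, L) = 1/(519 + (I*L)*(22 + I*L)) = 1/(519 + I*L*(22 + I*L)))
√((G(-1125, -1372) + 1838234)*(-1785877 - 1261858) - 1*1758917) = √((1/(519 - 1125*(-1372)*(22 - 1125*(-1372))) + 1838234)*(-1785877 - 1261858) - 1*1758917) = √((1/(519 - 1125*(-1372)*(22 + 1543500)) + 1838234)*(-3047735) - 1758917) = √((1/(519 - 1125*(-1372)*1543522) + 1838234)*(-3047735) - 1758917) = √((1/(519 + 2382426207000) + 1838234)*(-3047735) - 1758917) = √((1/2382426207519 + 1838234)*(-3047735) - 1758917) = √((4379456857152481447/2382426207519)*(-3047735) - 1758917) = √(-13347423944533618042872545/2382426207519 - 1758917) = √(-13347428135023575693569468/2382426207519) = 2*I*√7949815647964154124321334430802607473/2382426207519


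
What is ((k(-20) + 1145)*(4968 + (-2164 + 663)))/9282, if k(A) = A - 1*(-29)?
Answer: 2000459/4641 ≈ 431.04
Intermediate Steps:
k(A) = 29 + A (k(A) = A + 29 = 29 + A)
((k(-20) + 1145)*(4968 + (-2164 + 663)))/9282 = (((29 - 20) + 1145)*(4968 + (-2164 + 663)))/9282 = ((9 + 1145)*(4968 - 1501))*(1/9282) = (1154*3467)*(1/9282) = 4000918*(1/9282) = 2000459/4641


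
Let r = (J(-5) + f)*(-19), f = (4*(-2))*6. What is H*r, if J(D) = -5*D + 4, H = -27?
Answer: -9747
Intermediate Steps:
J(D) = 4 - 5*D
f = -48 (f = -8*6 = -48)
r = 361 (r = ((4 - 5*(-5)) - 48)*(-19) = ((4 + 25) - 48)*(-19) = (29 - 48)*(-19) = -19*(-19) = 361)
H*r = -27*361 = -9747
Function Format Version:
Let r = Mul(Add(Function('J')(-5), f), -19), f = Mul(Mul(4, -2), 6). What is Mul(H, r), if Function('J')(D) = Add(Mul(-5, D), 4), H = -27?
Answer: -9747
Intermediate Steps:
Function('J')(D) = Add(4, Mul(-5, D))
f = -48 (f = Mul(-8, 6) = -48)
r = 361 (r = Mul(Add(Add(4, Mul(-5, -5)), -48), -19) = Mul(Add(Add(4, 25), -48), -19) = Mul(Add(29, -48), -19) = Mul(-19, -19) = 361)
Mul(H, r) = Mul(-27, 361) = -9747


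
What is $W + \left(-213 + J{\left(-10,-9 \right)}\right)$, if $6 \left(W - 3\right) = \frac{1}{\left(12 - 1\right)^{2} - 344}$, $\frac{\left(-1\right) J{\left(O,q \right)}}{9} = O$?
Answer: $- \frac{160561}{1338} \approx -120.0$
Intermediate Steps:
$J{\left(O,q \right)} = - 9 O$
$W = \frac{4013}{1338}$ ($W = 3 + \frac{1}{6 \left(\left(12 - 1\right)^{2} - 344\right)} = 3 + \frac{1}{6 \left(11^{2} - 344\right)} = 3 + \frac{1}{6 \left(121 - 344\right)} = 3 + \frac{1}{6 \left(-223\right)} = 3 + \frac{1}{6} \left(- \frac{1}{223}\right) = 3 - \frac{1}{1338} = \frac{4013}{1338} \approx 2.9993$)
$W + \left(-213 + J{\left(-10,-9 \right)}\right) = \frac{4013}{1338} - 123 = - \frac{160561}{1338}$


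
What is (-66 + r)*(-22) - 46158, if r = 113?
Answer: -47192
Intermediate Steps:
(-66 + r)*(-22) - 46158 = (-66 + 113)*(-22) - 46158 = 47*(-22) - 46158 = -1034 - 46158 = -47192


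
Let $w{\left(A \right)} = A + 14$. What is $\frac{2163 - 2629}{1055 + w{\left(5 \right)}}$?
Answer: $- \frac{233}{537} \approx -0.43389$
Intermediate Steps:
$w{\left(A \right)} = 14 + A$
$\frac{2163 - 2629}{1055 + w{\left(5 \right)}} = \frac{2163 - 2629}{1055 + \left(14 + 5\right)} = - \frac{466}{1055 + 19} = - \frac{466}{1074} = \left(-466\right) \frac{1}{1074} = - \frac{233}{537}$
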